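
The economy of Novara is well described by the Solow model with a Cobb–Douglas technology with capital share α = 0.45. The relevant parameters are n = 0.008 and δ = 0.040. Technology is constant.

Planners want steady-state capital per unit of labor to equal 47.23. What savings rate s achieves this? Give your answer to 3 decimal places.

s ≈ 0.400

Steady state requires s·f(k) = (n + δ)·k, i.e. s·k^α = (n + δ)·k.
So s / (n + δ) = (k*)^(1−α) = 47.23^0.55 = 8.3334.
Therefore s = 8.3334 × (n + δ) = 8.3334 × 0.048 = 0.4000.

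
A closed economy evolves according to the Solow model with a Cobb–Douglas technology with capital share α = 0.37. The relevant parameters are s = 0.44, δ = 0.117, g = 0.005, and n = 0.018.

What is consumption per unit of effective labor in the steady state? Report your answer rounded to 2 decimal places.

c* = 1.10

In steady state, investment equals break-even investment: s·k^α = (n + g + δ)·k.
Dividing both sides by k: k^(1−α) = s / (n + g + δ).
k^0.63 = 0.44 / (0.018 + 0.005 + 0.117) = 0.44 / 0.140 = 3.1429
k* = 3.1429^(1/0.63) ≈ 6.1576
y* = (k*)^α = 6.1576^0.37 ≈ 1.9592
c* = (1 − s)·y* = (1 − 0.44) × 1.9592 ≈ 1.0972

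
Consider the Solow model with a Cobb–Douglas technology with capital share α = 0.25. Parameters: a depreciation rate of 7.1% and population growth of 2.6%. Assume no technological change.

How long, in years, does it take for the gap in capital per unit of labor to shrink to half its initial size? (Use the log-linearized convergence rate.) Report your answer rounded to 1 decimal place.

Near the steady state the convergence rate is λ = (1 − α)(n + δ).
λ = (1 − 0.25) × 0.097 = 0.75 × 0.097 = 0.07275
Half-life = ln 2 / λ = 0.6931 / 0.07275 ≈ 9.53 years

about 9.5 years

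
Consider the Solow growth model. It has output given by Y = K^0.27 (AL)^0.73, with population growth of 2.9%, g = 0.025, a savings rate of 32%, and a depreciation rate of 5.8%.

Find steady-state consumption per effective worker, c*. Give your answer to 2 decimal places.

At the steady state, Δk = 0, so s·k^α = (n + g + δ)·k.
Dividing both sides by k: k^(1−α) = s / (n + g + δ).
k^0.73 = 0.32 / (0.029 + 0.025 + 0.058) = 0.32 / 0.112 = 2.8571
k* = 2.8571^(1/0.73) ≈ 4.2127
y* = (k*)^α = 4.2127^0.27 ≈ 1.4745
c* = (1 − s)·y* = (1 − 0.32) × 1.4745 ≈ 1.0027

c* ≈ 1.00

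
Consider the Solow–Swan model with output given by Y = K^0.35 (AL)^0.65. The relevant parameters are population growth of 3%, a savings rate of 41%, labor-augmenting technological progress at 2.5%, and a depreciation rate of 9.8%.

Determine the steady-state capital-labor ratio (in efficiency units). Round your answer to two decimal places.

k* ≈ 4.56

At the steady state, Δk = 0, so s·k^α = (n + g + δ)·k.
Rearranging, k^(1−α) = s / (n + g + δ).
k^0.65 = 0.41 / (0.030 + 0.025 + 0.098) = 0.41 / 0.153 = 2.6797
k* = 2.6797^(1/0.65) ≈ 4.5561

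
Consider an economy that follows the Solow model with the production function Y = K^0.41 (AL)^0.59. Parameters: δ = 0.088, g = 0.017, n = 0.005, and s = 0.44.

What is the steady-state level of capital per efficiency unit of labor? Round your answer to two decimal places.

k* = 10.48

Steady state requires s·f(k) = (n + g + δ)·k, i.e. s·k^α = (n + g + δ)·k.
Dividing both sides by k: k^(1−α) = s / (n + g + δ).
k^0.59 = 0.44 / (0.005 + 0.017 + 0.088) = 0.44 / 0.110 = 4.0000
k* = 4.0000^(1/0.59) ≈ 10.4819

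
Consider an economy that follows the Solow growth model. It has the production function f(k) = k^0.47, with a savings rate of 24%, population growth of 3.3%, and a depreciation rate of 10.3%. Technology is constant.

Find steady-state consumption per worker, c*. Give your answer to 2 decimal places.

c* = 1.26

Steady state requires s·f(k) = (n + δ)·k, i.e. s·k^α = (n + δ)·k.
Dividing both sides by k: k^(1−α) = s / (n + δ).
k^0.53 = 0.24 / (0.033 + 0.103) = 0.24 / 0.136 = 1.7647
k* = 1.7647^(1/0.53) ≈ 2.9202
y* = (k*)^α = 2.9202^0.47 ≈ 1.6548
c* = (1 − s)·y* = (1 − 0.24) × 1.6548 ≈ 1.2576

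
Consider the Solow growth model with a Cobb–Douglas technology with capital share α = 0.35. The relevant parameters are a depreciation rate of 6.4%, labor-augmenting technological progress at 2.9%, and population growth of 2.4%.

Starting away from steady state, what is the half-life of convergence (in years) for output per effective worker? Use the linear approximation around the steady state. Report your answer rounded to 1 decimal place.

Near the steady state the convergence rate is λ = (1 − α)(n + g + δ).
λ = (1 − 0.35) × 0.117 = 0.65 × 0.117 = 0.07605
Half-life = ln 2 / λ = 0.6931 / 0.07605 ≈ 9.11 years

t_½ ≈ 9.1 years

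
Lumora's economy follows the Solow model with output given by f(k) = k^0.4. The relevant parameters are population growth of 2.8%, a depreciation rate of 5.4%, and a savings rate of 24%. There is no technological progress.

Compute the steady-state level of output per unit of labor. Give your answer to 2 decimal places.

y* = 2.05

At the steady state, Δk = 0, so s·k^α = (n + δ)·k.
Dividing both sides by k: k^(1−α) = s / (n + δ).
k^0.6 = 0.24 / (0.028 + 0.054) = 0.24 / 0.082 = 2.9268
k* = 2.9268^(1/0.6) ≈ 5.9886
y* = (k*)^α = 5.9886^0.4 ≈ 2.0461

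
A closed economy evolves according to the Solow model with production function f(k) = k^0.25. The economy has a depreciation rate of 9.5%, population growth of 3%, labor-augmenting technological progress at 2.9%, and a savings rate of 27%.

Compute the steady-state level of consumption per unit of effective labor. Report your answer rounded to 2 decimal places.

c* ≈ 0.88

At the steady state, Δk = 0, so s·k^α = (n + g + δ)·k.
Dividing both sides by k: k^(1−α) = s / (n + g + δ).
k^0.75 = 0.27 / (0.030 + 0.029 + 0.095) = 0.27 / 0.154 = 1.7532
k* = 1.7532^(1/0.75) ≈ 2.1140
y* = (k*)^α = 2.1140^0.25 ≈ 1.2058
c* = (1 − s)·y* = (1 − 0.27) × 1.2058 ≈ 0.8802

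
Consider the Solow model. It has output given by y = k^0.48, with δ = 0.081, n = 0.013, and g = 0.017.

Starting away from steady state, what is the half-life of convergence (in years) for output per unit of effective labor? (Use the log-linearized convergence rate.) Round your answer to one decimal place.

Near the steady state the convergence rate is λ = (1 − α)(n + g + δ).
λ = (1 − 0.48) × 0.111 = 0.52 × 0.111 = 0.05772
Half-life = ln 2 / λ = 0.6931 / 0.05772 ≈ 12.01 years

t_½ ≈ 12.0 years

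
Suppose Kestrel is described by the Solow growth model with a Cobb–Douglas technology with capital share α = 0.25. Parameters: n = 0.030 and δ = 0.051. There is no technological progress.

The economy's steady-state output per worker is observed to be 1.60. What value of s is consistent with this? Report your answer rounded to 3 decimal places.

s ≈ 0.332

In steady state, investment equals break-even investment: s·k^α = (n + δ)·k.
Since y* = [s/(n + δ)]^(α/(1−α)), we have s/(n + δ) = (y*)^((1−α)/α) = 1.60^3 = 4.0960.
Therefore s = 4.0960 × (n + δ) = 4.0960 × 0.081 = 0.3318.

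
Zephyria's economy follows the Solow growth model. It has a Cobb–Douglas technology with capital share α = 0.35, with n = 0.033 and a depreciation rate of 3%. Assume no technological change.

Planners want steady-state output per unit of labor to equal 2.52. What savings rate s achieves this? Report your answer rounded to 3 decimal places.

s ≈ 0.351

In steady state, investment equals break-even investment: s·k^α = (n + δ)·k.
Since y* = [s/(n + δ)]^(α/(1−α)), we have s/(n + δ) = (y*)^((1−α)/α) = 2.52^1.8571 = 5.5647.
Therefore s = 5.5647 × (n + δ) = 5.5647 × 0.063 = 0.3506.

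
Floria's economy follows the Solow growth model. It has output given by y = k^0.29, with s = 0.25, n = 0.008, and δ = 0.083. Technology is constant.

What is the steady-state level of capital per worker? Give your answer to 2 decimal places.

k* = 4.15

At the steady state, Δk = 0, so s·k^α = (n + δ)·k.
Dividing both sides by k: k^(1−α) = s / (n + δ).
k^0.71 = 0.25 / (0.008 + 0.083) = 0.25 / 0.091 = 2.7473
k* = 2.7473^(1/0.71) ≈ 4.1512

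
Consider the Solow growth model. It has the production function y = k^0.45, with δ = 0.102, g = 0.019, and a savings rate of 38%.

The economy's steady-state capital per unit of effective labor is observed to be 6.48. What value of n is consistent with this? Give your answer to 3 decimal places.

n ≈ 0.015

In steady state, investment equals break-even investment: s·k^α = (n + g + δ)·k.
So s / (n + g + δ) = (k*)^(1−α) = 6.48^0.55 = 2.7949.
Therefore n + g + δ = s / 2.7949 = 0.38 / 2.7949 = 0.1360, so n = 0.1360 − 0.121 = 0.0150.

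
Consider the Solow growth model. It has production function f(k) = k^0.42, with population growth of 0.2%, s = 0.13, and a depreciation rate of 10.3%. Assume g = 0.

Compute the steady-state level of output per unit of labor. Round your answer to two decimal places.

Steady state requires s·f(k) = (n + δ)·k, i.e. s·k^α = (n + δ)·k.
Rearranging, k^(1−α) = s / (n + δ).
k^0.58 = 0.13 / (0.002 + 0.103) = 0.13 / 0.105 = 1.2381
k* = 1.2381^(1/0.58) ≈ 1.4452
y* = (k*)^α = 1.4452^0.42 ≈ 1.1673

y* = 1.17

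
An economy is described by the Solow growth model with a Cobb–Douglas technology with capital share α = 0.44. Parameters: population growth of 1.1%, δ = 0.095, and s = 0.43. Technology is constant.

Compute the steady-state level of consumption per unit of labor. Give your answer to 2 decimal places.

c* ≈ 1.71

At the steady state, Δk = 0, so s·k^α = (n + δ)·k.
Rearranging, k^(1−α) = s / (n + δ).
k^0.56 = 0.43 / (0.011 + 0.095) = 0.43 / 0.106 = 4.0566
k* = 4.0566^(1/0.56) ≈ 12.1900
y* = (k*)^α = 12.1900^0.44 ≈ 3.0050
c* = (1 − s)·y* = (1 − 0.43) × 3.0050 ≈ 1.7129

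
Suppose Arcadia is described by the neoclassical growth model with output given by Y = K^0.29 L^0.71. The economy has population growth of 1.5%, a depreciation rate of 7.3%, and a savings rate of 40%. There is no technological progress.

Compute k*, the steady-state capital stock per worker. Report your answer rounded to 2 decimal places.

In steady state, investment equals break-even investment: s·k^α = (n + δ)·k.
Rearranging, k^(1−α) = s / (n + δ).
k^0.71 = 0.40 / (0.015 + 0.073) = 0.40 / 0.088 = 4.5455
k* = 4.5455^(1/0.71) ≈ 8.4367

k* = 8.44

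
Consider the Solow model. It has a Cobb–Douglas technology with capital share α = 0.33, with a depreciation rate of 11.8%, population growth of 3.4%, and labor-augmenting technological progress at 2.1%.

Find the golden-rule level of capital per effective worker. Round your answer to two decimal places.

k_gold ≈ 2.62

The golden rule sets f'(k) = n + g + δ, i.e. α·k^(α−1) = n + g + δ.
So k^(1−α) = α / (n + g + δ) = 0.33 / 0.173 = 1.9075.
k_gold = 1.9075^(1/0.67) ≈ 2.6218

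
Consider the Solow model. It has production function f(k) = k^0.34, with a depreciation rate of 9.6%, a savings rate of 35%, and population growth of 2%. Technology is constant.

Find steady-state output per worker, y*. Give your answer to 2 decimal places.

In steady state, investment equals break-even investment: s·k^α = (n + δ)·k.
Dividing both sides by k: k^(1−α) = s / (n + δ).
k^0.66 = 0.35 / (0.020 + 0.096) = 0.35 / 0.116 = 3.0172
k* = 3.0172^(1/0.66) ≈ 5.3293
y* = (k*)^α = 5.3293^0.34 ≈ 1.7663

y* ≈ 1.77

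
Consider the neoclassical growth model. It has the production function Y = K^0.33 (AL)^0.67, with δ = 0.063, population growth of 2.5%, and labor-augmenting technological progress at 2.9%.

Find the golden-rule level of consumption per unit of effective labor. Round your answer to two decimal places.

c_gold ≈ 1.12

At the golden rule, f'(k) = n + g + δ, so α·k^(α−1) = n + g + δ and k_gold = (α/(n + g + δ))^(1/(1−α)).
k_gold = (0.33/0.117)^(1/0.67) = 2.8205^1.4925 ≈ 4.7001
c_gold = f(k_gold) − (n + g + δ)·k_gold = 1.6665 − 0.117×4.7001 ≈ 1.1166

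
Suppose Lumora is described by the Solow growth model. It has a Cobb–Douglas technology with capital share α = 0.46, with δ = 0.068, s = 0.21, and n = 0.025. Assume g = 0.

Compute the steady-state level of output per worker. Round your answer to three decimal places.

Steady state requires s·f(k) = (n + δ)·k, i.e. s·k^α = (n + δ)·k.
Dividing both sides by k: k^(1−α) = s / (n + δ).
k^0.54 = 0.21 / (0.025 + 0.068) = 0.21 / 0.093 = 2.2581
k* = 2.2581^(1/0.54) ≈ 4.5194
y* = (k*)^α = 4.5194^0.46 ≈ 2.0014

y* = 2.001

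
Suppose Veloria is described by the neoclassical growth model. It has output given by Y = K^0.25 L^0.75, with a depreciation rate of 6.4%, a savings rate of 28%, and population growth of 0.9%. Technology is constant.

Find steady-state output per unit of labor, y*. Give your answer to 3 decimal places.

y* ≈ 1.565

At the steady state, Δk = 0, so s·k^α = (n + δ)·k.
Rearranging, k^(1−α) = s / (n + δ).
k^0.75 = 0.28 / (0.009 + 0.064) = 0.28 / 0.073 = 3.8356
k* = 3.8356^(1/0.75) ≈ 6.0041
y* = (k*)^α = 6.0041^0.25 ≈ 1.5654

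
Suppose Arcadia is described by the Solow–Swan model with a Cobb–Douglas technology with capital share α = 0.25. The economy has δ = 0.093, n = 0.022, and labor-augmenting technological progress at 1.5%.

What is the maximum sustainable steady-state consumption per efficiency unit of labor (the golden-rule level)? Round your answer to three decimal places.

At the golden rule, f'(k) = n + g + δ, so α·k^(α−1) = n + g + δ and k_gold = (α/(n + g + δ))^(1/(1−α)).
k_gold = (0.25/0.130)^(1/0.75) = 1.9231^1.3333 ≈ 2.3914
c_gold = f(k_gold) − (n + g + δ)·k_gold = 1.2435 − 0.130×2.3914 ≈ 0.9326

c_gold ≈ 0.933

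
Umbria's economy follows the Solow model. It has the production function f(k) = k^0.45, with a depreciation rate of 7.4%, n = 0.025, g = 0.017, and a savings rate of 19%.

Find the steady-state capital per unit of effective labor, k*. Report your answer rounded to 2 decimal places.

At the steady state, Δk = 0, so s·k^α = (n + g + δ)·k.
Rearranging, k^(1−α) = s / (n + g + δ).
k^0.55 = 0.19 / (0.025 + 0.017 + 0.074) = 0.19 / 0.116 = 1.6379
k* = 1.6379^(1/0.55) ≈ 2.4525

k* = 2.45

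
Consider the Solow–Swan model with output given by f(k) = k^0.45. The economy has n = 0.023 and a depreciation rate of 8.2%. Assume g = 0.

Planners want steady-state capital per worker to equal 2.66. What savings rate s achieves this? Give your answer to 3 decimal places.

s ≈ 0.180

Steady state requires s·f(k) = (n + δ)·k, i.e. s·k^α = (n + δ)·k.
So s / (n + δ) = (k*)^(1−α) = 2.66^0.55 = 1.7127.
Therefore s = 1.7127 × (n + δ) = 1.7127 × 0.105 = 0.1798.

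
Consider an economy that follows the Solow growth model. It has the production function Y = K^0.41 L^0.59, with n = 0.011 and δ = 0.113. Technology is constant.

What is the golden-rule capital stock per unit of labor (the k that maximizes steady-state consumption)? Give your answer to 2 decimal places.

The golden rule sets f'(k) = n + δ, i.e. α·k^(α−1) = n + δ.
So k^(1−α) = α / (n + δ) = 0.41 / 0.124 = 3.3065.
k_gold = 3.3065^(1/0.59) ≈ 7.5908

k_gold ≈ 7.59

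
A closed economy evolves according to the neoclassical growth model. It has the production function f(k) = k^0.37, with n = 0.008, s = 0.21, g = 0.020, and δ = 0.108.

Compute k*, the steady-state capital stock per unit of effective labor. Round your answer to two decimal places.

k* ≈ 1.99

In steady state, investment equals break-even investment: s·k^α = (n + g + δ)·k.
Dividing both sides by k: k^(1−α) = s / (n + g + δ).
k^0.63 = 0.21 / (0.008 + 0.020 + 0.108) = 0.21 / 0.136 = 1.5441
k* = 1.5441^(1/0.63) ≈ 1.9929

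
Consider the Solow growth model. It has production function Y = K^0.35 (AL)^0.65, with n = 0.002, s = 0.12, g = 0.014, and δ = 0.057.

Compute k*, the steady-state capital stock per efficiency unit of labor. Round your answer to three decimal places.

In steady state, investment equals break-even investment: s·k^α = (n + g + δ)·k.
Dividing both sides by k: k^(1−α) = s / (n + g + δ).
k^0.65 = 0.12 / (0.002 + 0.014 + 0.057) = 0.12 / 0.073 = 1.6438
k* = 1.6438^(1/0.65) ≈ 2.1482

k* = 2.148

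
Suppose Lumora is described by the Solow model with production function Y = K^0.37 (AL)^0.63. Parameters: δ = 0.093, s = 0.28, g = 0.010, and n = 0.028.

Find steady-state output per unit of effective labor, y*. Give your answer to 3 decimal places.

In steady state, investment equals break-even investment: s·k^α = (n + g + δ)·k.
Rearranging, k^(1−α) = s / (n + g + δ).
k^0.63 = 0.28 / (0.028 + 0.010 + 0.093) = 0.28 / 0.131 = 2.1374
k* = 2.1374^(1/0.63) ≈ 3.3391
y* = (k*)^α = 3.3391^0.37 ≈ 1.5622

y* = 1.562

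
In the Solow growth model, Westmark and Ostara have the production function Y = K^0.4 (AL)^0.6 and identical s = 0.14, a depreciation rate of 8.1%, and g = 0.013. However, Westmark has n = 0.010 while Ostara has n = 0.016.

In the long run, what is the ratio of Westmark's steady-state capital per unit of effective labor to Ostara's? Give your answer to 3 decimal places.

Steady-state k* = [s/(n + g + δ)]^(1/(1−α)), so the ratio is [ (s_W/(n + g + δ)_W) / (s_O/(n + g + δ)_O) ]^1.6667.
s_W/(n + g + δ)_W = 0.14/0.104 = 1.3462; s_O/(n + g + δ)_O = 0.14/0.110 = 1.2727.
Ratio = (1.3462/1.2727)^1.6667 = 1.0578^1.6667 ≈ 1.0982

k*_W / k*_O ≈ 1.098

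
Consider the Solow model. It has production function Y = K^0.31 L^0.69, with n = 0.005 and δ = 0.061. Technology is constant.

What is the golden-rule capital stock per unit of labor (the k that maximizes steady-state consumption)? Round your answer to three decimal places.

The golden rule sets f'(k) = n + δ, i.e. α·k^(α−1) = n + δ.
So k^(1−α) = α / (n + δ) = 0.31 / 0.066 = 4.6970.
k_gold = 4.6970^(1/0.69) ≈ 9.4114

k_gold ≈ 9.411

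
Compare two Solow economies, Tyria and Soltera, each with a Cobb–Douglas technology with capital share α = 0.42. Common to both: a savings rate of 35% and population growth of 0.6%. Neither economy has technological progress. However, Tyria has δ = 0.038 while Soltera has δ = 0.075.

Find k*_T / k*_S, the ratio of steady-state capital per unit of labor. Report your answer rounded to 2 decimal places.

ratio ≈ 2.86

Steady-state k* = [s/(n + δ)]^(1/(1−α)), so the ratio is [ (s_T/(n + δ)_T) / (s_S/(n + δ)_S) ]^1.7241.
s_T/(n + δ)_T = 0.35/0.044 = 7.9545; s_S/(n + δ)_S = 0.35/0.081 = 4.3210.
Ratio = (7.9545/4.3210)^1.7241 = 1.8409^1.7241 ≈ 2.8638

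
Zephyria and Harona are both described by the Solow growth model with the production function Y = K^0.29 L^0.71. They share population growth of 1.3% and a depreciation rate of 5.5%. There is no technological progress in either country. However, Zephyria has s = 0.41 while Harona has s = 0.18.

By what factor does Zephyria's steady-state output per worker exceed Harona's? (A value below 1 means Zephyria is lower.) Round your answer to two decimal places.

y*_Z / y*_H ≈ 1.40

Steady-state y* = [s/(n + δ)]^(α/(1−α)), so the ratio is [ (s_Z/(n + δ)_Z) / (s_H/(n + δ)_H) ]^0.4085.
s_Z/(n + δ)_Z = 0.41/0.068 = 6.0294; s_H/(n + δ)_H = 0.18/0.068 = 2.6471.
Ratio = (6.0294/2.6471)^0.4085 = 2.2777^0.4085 ≈ 1.3997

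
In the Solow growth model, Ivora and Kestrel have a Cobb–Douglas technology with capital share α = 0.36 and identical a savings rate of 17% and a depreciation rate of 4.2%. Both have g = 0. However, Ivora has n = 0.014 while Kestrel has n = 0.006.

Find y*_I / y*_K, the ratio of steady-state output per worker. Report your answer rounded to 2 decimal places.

ratio ≈ 0.92

Steady-state y* = [s/(n + δ)]^(α/(1−α)), so the ratio is [ (s_I/(n + δ)_I) / (s_K/(n + δ)_K) ]^0.5625.
s_I/(n + δ)_I = 0.17/0.056 = 3.0357; s_K/(n + δ)_K = 0.17/0.048 = 3.5417.
Ratio = (3.0357/3.5417)^0.5625 = 0.8571^0.5625 ≈ 0.9169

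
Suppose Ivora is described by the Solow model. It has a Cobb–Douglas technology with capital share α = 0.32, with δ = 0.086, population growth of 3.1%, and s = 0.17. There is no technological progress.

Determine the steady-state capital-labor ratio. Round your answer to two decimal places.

In steady state, investment equals break-even investment: s·k^α = (n + δ)·k.
Dividing both sides by k: k^(1−α) = s / (n + δ).
k^0.68 = 0.17 / (0.031 + 0.086) = 0.17 / 0.117 = 1.4530
k* = 1.4530^(1/0.68) ≈ 1.7323

k* = 1.73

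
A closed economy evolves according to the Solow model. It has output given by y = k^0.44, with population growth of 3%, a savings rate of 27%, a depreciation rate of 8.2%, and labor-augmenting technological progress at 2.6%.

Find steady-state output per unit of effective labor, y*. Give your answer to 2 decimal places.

Steady state requires s·f(k) = (n + g + δ)·k, i.e. s·k^α = (n + g + δ)·k.
Dividing both sides by k: k^(1−α) = s / (n + g + δ).
k^0.56 = 0.27 / (0.030 + 0.026 + 0.082) = 0.27 / 0.138 = 1.9565
k* = 1.9565^(1/0.56) ≈ 3.3151
y* = (k*)^α = 3.3151^0.44 ≈ 1.6944

y* = 1.69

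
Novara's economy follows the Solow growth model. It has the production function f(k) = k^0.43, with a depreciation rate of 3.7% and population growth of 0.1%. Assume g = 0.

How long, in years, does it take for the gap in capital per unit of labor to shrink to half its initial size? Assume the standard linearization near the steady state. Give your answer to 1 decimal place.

half-life ≈ 32.0 years

Near the steady state the convergence rate is λ = (1 − α)(n + δ).
λ = (1 − 0.43) × 0.038 = 0.57 × 0.038 = 0.02166
Half-life = ln 2 / λ = 0.6931 / 0.02166 ≈ 32.00 years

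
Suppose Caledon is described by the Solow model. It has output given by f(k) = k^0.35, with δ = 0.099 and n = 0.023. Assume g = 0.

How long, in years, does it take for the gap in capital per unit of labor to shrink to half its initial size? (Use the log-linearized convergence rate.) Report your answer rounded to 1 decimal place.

Near the steady state the convergence rate is λ = (1 − α)(n + δ).
λ = (1 − 0.35) × 0.122 = 0.65 × 0.122 = 0.0793
Half-life = ln 2 / λ = 0.6931 / 0.0793 ≈ 8.74 years

half-life ≈ 8.7 years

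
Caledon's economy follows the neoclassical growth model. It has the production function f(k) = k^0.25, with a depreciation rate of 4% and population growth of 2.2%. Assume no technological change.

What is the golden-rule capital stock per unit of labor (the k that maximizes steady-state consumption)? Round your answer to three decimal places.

The golden rule sets f'(k) = n + δ, i.e. α·k^(α−1) = n + δ.
So k^(1−α) = α / (n + δ) = 0.25 / 0.062 = 4.0323.
k_gold = 4.0323^(1/0.75) ≈ 6.4181

k_gold ≈ 6.418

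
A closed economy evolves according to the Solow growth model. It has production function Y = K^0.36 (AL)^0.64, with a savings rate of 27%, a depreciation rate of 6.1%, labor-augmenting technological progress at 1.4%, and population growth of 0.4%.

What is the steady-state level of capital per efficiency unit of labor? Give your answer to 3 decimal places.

k* ≈ 6.823

In steady state, investment equals break-even investment: s·k^α = (n + g + δ)·k.
Rearranging, k^(1−α) = s / (n + g + δ).
k^0.64 = 0.27 / (0.004 + 0.014 + 0.061) = 0.27 / 0.079 = 3.4177
k* = 3.4177^(1/0.64) ≈ 6.8227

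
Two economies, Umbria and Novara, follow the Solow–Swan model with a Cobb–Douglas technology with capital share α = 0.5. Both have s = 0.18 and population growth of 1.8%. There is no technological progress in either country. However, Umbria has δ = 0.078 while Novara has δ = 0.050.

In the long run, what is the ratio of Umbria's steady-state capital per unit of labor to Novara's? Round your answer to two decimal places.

Steady-state k* = [s/(n + δ)]^(1/(1−α)), so the ratio is [ (s_U/(n + δ)_U) / (s_N/(n + δ)_N) ]^2.
s_U/(n + δ)_U = 0.18/0.096 = 1.8750; s_N/(n + δ)_N = 0.18/0.068 = 2.6471.
Ratio = (1.8750/2.6471)^2 = 0.7083^2 ≈ 0.5017

k*_U / k*_N ≈ 0.50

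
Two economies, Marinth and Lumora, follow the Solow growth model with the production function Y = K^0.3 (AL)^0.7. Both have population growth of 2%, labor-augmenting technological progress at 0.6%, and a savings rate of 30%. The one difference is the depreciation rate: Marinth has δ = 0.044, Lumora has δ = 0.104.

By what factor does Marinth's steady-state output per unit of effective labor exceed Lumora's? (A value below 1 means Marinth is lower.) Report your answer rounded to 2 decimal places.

Steady-state y* = [s/(n + g + δ)]^(α/(1−α)), so the ratio is [ (s_M/(n + g + δ)_M) / (s_L/(n + g + δ)_L) ]^0.4286.
s_M/(n + g + δ)_M = 0.30/0.070 = 4.2857; s_L/(n + g + δ)_L = 0.30/0.130 = 2.3077.
Ratio = (4.2857/2.3077)^0.4286 = 1.8571^0.4286 ≈ 1.3038

ratio ≈ 1.30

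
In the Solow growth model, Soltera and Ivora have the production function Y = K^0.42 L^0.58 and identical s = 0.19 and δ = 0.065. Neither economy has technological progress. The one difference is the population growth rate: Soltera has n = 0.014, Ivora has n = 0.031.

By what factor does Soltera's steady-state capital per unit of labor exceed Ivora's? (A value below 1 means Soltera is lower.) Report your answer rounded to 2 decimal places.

ratio ≈ 1.40

Steady-state k* = [s/(n + δ)]^(1/(1−α)), so the ratio is [ (s_S/(n + δ)_S) / (s_I/(n + δ)_I) ]^1.7241.
s_S/(n + δ)_S = 0.19/0.079 = 2.4051; s_I/(n + δ)_I = 0.19/0.096 = 1.9792.
Ratio = (2.4051/1.9792)^1.7241 = 1.2152^1.7241 ≈ 1.3994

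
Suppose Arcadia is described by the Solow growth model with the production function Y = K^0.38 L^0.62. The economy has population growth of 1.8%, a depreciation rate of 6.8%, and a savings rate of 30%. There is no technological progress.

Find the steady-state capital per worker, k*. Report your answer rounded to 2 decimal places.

Steady state requires s·f(k) = (n + δ)·k, i.e. s·k^α = (n + δ)·k.
Dividing both sides by k: k^(1−α) = s / (n + δ).
k^0.62 = 0.30 / (0.018 + 0.068) = 0.30 / 0.086 = 3.4884
k* = 3.4884^(1/0.62) ≈ 7.5025

k* ≈ 7.50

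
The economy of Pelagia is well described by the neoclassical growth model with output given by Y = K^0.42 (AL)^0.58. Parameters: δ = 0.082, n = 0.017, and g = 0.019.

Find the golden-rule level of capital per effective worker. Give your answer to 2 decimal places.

k_gold ≈ 8.93

The golden rule sets f'(k) = n + g + δ, i.e. α·k^(α−1) = n + g + δ.
So k^(1−α) = α / (n + g + δ) = 0.42 / 0.118 = 3.5593.
k_gold = 3.5593^(1/0.58) ≈ 8.9254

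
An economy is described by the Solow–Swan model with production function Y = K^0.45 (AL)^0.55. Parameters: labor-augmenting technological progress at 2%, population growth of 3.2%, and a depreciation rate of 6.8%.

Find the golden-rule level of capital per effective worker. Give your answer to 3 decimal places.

The golden rule sets f'(k) = n + g + δ, i.e. α·k^(α−1) = n + g + δ.
So k^(1−α) = α / (n + g + δ) = 0.45 / 0.120 = 3.7500.
k_gold = 3.7500^(1/0.55) ≈ 11.0584

k_gold ≈ 11.058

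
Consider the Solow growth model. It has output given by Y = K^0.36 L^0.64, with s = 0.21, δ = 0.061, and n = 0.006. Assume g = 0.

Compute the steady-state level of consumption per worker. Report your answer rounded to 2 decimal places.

At the steady state, Δk = 0, so s·k^α = (n + δ)·k.
Rearranging, k^(1−α) = s / (n + δ).
k^0.64 = 0.21 / (0.006 + 0.061) = 0.21 / 0.067 = 3.1343
k* = 3.1343^(1/0.64) ≈ 5.9596
y* = (k*)^α = 5.9596^0.36 ≈ 1.9014
c* = (1 − s)·y* = (1 − 0.21) × 1.9014 ≈ 1.5021

c* ≈ 1.50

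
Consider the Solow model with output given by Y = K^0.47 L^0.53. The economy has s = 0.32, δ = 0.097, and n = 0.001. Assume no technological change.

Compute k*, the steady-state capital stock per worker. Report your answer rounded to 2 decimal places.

In steady state, investment equals break-even investment: s·k^α = (n + δ)·k.
Rearranging, k^(1−α) = s / (n + δ).
k^0.53 = 0.32 / (0.001 + 0.097) = 0.32 / 0.098 = 3.2653
k* = 3.2653^(1/0.53) ≈ 9.3254

k* = 9.33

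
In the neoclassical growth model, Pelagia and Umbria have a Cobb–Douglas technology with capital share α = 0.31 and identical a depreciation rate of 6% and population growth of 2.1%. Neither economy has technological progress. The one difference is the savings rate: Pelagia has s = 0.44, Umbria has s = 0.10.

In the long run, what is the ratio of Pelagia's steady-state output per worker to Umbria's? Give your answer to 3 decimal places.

ratio ≈ 1.946

Steady-state y* = [s/(n + δ)]^(α/(1−α)), so the ratio is [ (s_P/(n + δ)_P) / (s_U/(n + δ)_U) ]^0.4493.
s_P/(n + δ)_P = 0.44/0.081 = 5.4321; s_U/(n + δ)_U = 0.10/0.081 = 1.2346.
Ratio = (5.4321/1.2346)^0.4493 = 4.3999^0.4493 ≈ 1.9458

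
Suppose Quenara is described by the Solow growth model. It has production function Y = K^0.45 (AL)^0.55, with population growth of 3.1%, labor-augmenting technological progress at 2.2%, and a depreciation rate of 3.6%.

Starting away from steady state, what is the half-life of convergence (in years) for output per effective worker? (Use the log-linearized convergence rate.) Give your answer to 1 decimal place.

about 14.2 years

Near the steady state the convergence rate is λ = (1 − α)(n + g + δ).
λ = (1 − 0.45) × 0.089 = 0.55 × 0.089 = 0.04895
Half-life = ln 2 / λ = 0.6931 / 0.04895 ≈ 14.16 years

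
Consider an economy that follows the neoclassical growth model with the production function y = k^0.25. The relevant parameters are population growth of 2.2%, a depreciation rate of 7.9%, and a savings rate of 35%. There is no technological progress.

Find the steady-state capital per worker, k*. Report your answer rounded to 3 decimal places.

Steady state requires s·f(k) = (n + δ)·k, i.e. s·k^α = (n + δ)·k.
Dividing both sides by k: k^(1−α) = s / (n + δ).
k^0.75 = 0.35 / (0.022 + 0.079) = 0.35 / 0.101 = 3.4653
k* = 3.4653^(1/0.75) ≈ 5.2439

k* ≈ 5.244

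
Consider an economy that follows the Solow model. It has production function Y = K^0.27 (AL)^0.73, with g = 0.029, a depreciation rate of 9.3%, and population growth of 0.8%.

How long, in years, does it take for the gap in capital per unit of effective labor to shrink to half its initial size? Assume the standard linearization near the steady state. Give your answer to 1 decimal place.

Near the steady state the convergence rate is λ = (1 − α)(n + g + δ).
λ = (1 − 0.27) × 0.130 = 0.73 × 0.130 = 0.0949
Half-life = ln 2 / λ = 0.6931 / 0.0949 ≈ 7.30 years

about 7.3 years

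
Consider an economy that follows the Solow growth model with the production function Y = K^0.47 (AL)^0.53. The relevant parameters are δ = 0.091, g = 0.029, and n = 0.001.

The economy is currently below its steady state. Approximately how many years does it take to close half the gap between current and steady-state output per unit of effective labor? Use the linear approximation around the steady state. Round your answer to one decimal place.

Near the steady state the convergence rate is λ = (1 − α)(n + g + δ).
λ = (1 − 0.47) × 0.121 = 0.53 × 0.121 = 0.06413
Half-life = ln 2 / λ = 0.6931 / 0.06413 ≈ 10.81 years

half-life ≈ 10.8 years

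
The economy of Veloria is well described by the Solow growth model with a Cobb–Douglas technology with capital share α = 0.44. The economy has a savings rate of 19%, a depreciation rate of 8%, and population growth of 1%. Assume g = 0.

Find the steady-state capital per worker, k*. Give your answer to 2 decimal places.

k* = 3.80

At the steady state, Δk = 0, so s·k^α = (n + δ)·k.
Dividing both sides by k: k^(1−α) = s / (n + δ).
k^0.56 = 0.19 / (0.010 + 0.080) = 0.19 / 0.090 = 2.1111
k* = 2.1111^(1/0.56) ≈ 3.7973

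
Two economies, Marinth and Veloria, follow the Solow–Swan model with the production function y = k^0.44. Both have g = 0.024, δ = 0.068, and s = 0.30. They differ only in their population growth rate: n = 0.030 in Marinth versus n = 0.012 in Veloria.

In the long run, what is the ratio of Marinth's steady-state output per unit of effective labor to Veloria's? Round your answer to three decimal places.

y*_M / y*_V ≈ 0.882

Steady-state y* = [s/(n + g + δ)]^(α/(1−α)), so the ratio is [ (s_M/(n + g + δ)_M) / (s_V/(n + g + δ)_V) ]^0.7857.
s_M/(n + g + δ)_M = 0.30/0.122 = 2.4590; s_V/(n + g + δ)_V = 0.30/0.104 = 2.8846.
Ratio = (2.4590/2.8846)^0.7857 = 0.8525^0.7857 ≈ 0.8822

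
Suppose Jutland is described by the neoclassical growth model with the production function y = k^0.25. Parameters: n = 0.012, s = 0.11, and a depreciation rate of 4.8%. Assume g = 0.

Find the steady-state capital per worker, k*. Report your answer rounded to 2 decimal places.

k* = 2.24

In steady state, investment equals break-even investment: s·k^α = (n + δ)·k.
Dividing both sides by k: k^(1−α) = s / (n + δ).
k^0.75 = 0.11 / (0.012 + 0.048) = 0.11 / 0.060 = 1.8333
k* = 1.8333^(1/0.75) ≈ 2.2438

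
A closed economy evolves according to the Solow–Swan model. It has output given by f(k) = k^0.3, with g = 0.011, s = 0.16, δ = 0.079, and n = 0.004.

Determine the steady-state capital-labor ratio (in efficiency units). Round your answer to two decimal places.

Steady state requires s·f(k) = (n + g + δ)·k, i.e. s·k^α = (n + g + δ)·k.
Rearranging, k^(1−α) = s / (n + g + δ).
k^0.7 = 0.16 / (0.004 + 0.011 + 0.079) = 0.16 / 0.094 = 1.7021
k* = 1.7021^(1/0.7) ≈ 2.1379

k* ≈ 2.14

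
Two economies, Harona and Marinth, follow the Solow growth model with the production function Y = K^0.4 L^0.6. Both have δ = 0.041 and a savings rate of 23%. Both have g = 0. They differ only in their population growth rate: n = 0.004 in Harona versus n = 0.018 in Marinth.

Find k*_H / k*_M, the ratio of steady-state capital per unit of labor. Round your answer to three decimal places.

ratio ≈ 1.571

Steady-state k* = [s/(n + δ)]^(1/(1−α)), so the ratio is [ (s_H/(n + δ)_H) / (s_M/(n + δ)_M) ]^1.6667.
s_H/(n + δ)_H = 0.23/0.045 = 5.1111; s_M/(n + δ)_M = 0.23/0.059 = 3.8983.
Ratio = (5.1111/3.8983)^1.6667 = 1.3111^1.6667 ≈ 1.5706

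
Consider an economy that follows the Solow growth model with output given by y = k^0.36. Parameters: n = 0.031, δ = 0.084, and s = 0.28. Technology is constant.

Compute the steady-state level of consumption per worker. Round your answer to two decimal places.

In steady state, investment equals break-even investment: s·k^α = (n + δ)·k.
Dividing both sides by k: k^(1−α) = s / (n + δ).
k^0.64 = 0.28 / (0.031 + 0.084) = 0.28 / 0.115 = 2.4348
k* = 2.4348^(1/0.64) ≈ 4.0165
y* = (k*)^α = 4.0165^0.36 ≈ 1.6496
c* = (1 − s)·y* = (1 − 0.28) × 1.6496 ≈ 1.1877

c* ≈ 1.19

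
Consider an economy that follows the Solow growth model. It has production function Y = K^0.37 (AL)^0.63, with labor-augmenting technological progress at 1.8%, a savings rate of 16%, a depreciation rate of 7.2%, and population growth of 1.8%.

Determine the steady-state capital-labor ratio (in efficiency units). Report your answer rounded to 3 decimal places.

k* = 1.866

Steady state requires s·f(k) = (n + g + δ)·k, i.e. s·k^α = (n + g + δ)·k.
Dividing both sides by k: k^(1−α) = s / (n + g + δ).
k^0.63 = 0.16 / (0.018 + 0.018 + 0.072) = 0.16 / 0.108 = 1.4815
k* = 1.4815^(1/0.63) ≈ 1.8662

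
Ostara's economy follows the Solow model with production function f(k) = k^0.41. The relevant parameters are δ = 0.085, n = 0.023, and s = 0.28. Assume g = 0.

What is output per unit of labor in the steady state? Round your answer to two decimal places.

Steady state requires s·f(k) = (n + δ)·k, i.e. s·k^α = (n + δ)·k.
Dividing both sides by k: k^(1−α) = s / (n + δ).
k^0.59 = 0.28 / (0.023 + 0.085) = 0.28 / 0.108 = 2.5926
k* = 2.5926^(1/0.59) ≈ 5.0263
y* = (k*)^α = 5.0263^0.41 ≈ 1.9387

y* ≈ 1.94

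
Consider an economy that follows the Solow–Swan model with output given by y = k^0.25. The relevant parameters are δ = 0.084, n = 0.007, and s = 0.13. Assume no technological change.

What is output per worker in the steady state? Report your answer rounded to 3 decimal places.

In steady state, investment equals break-even investment: s·k^α = (n + δ)·k.
Dividing both sides by k: k^(1−α) = s / (n + δ).
k^0.75 = 0.13 / (0.007 + 0.084) = 0.13 / 0.091 = 1.4286
k* = 1.4286^(1/0.75) ≈ 1.6090
y* = (k*)^α = 1.6090^0.25 ≈ 1.1263

y* = 1.126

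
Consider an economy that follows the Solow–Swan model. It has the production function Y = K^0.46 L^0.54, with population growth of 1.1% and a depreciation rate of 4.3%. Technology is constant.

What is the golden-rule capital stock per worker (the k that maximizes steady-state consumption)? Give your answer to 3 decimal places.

The golden rule sets f'(k) = n + δ, i.e. α·k^(α−1) = n + δ.
So k^(1−α) = α / (n + δ) = 0.46 / 0.054 = 8.5185.
k_gold = 8.5185^(1/0.54) ≈ 52.8317

k_gold ≈ 52.832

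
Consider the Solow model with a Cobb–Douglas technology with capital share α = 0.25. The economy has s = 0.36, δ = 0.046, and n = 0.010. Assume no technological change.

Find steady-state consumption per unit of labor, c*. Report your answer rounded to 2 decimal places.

Steady state requires s·f(k) = (n + δ)·k, i.e. s·k^α = (n + δ)·k.
Dividing both sides by k: k^(1−α) = s / (n + δ).
k^0.75 = 0.36 / (0.010 + 0.046) = 0.36 / 0.056 = 6.4286
k* = 6.4286^(1/0.75) ≈ 11.9533
y* = (k*)^α = 11.9533^0.25 ≈ 1.8594
c* = (1 − s)·y* = (1 − 0.36) × 1.8594 ≈ 1.1900

c* ≈ 1.19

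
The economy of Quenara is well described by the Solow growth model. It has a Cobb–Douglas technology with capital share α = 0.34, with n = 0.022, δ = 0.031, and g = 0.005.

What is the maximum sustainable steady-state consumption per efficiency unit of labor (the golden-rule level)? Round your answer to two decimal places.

At the golden rule, f'(k) = n + g + δ, so α·k^(α−1) = n + g + δ and k_gold = (α/(n + g + δ))^(1/(1−α)).
k_gold = (0.34/0.058)^(1/0.66) = 5.8621^1.5152 ≈ 14.5799
c_gold = f(k_gold) − (n + g + δ)·k_gold = 2.4870 − 0.058×14.5799 ≈ 1.6414

c_gold ≈ 1.64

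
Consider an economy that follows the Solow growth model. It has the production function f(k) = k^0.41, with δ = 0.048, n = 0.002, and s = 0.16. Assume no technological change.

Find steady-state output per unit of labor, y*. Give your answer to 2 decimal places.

In steady state, investment equals break-even investment: s·k^α = (n + δ)·k.
Rearranging, k^(1−α) = s / (n + δ).
k^0.59 = 0.16 / (0.002 + 0.048) = 0.16 / 0.050 = 3.2000
k* = 3.2000^(1/0.59) ≈ 7.1810
y* = (k*)^α = 7.1810^0.41 ≈ 2.2441

y* = 2.24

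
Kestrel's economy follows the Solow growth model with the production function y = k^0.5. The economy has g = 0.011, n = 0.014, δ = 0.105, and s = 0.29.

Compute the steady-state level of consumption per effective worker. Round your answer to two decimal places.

Steady state requires s·f(k) = (n + g + δ)·k, i.e. s·k^α = (n + g + δ)·k.
Rearranging, k^(1−α) = s / (n + g + δ).
k^0.5 = 0.29 / (0.014 + 0.011 + 0.105) = 0.29 / 0.130 = 2.2308
k* = 2.2308^(1/0.5) ≈ 4.9765
y* = (k*)^α = 4.9765^0.5 ≈ 2.2308
c* = (1 − s)·y* = (1 − 0.29) × 2.2308 ≈ 1.5839

c* ≈ 1.58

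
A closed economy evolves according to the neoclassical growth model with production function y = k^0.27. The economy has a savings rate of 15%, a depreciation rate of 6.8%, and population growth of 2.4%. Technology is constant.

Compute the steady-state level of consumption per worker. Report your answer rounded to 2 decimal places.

c* = 1.02

Steady state requires s·f(k) = (n + δ)·k, i.e. s·k^α = (n + δ)·k.
Dividing both sides by k: k^(1−α) = s / (n + δ).
k^0.73 = 0.15 / (0.024 + 0.068) = 0.15 / 0.092 = 1.6304
k* = 1.6304^(1/0.73) ≈ 1.9535
y* = (k*)^α = 1.9535^0.27 ≈ 1.1982
c* = (1 − s)·y* = (1 − 0.15) × 1.1982 ≈ 1.0185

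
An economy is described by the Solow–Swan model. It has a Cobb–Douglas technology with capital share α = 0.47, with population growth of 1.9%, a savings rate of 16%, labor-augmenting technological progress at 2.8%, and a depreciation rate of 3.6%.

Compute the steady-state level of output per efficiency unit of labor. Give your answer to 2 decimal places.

y* = 1.79

In steady state, investment equals break-even investment: s·k^α = (n + g + δ)·k.
Dividing both sides by k: k^(1−α) = s / (n + g + δ).
k^0.53 = 0.16 / (0.019 + 0.028 + 0.036) = 0.16 / 0.083 = 1.9277
k* = 1.9277^(1/0.53) ≈ 3.4499
y* = (k*)^α = 3.4499^0.47 ≈ 1.7897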